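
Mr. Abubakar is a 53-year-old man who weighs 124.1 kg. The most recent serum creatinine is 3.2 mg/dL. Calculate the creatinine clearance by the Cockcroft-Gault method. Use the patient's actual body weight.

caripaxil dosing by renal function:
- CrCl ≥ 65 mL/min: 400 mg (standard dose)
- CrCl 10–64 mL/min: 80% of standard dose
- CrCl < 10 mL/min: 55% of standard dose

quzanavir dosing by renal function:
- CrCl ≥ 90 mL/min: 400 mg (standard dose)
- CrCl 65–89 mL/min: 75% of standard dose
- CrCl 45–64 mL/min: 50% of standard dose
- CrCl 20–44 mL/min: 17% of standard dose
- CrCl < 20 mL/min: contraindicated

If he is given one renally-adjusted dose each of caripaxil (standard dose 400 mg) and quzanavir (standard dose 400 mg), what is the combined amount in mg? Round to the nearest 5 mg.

520 mg

CrCl = (140 − 53) × 124.1 / (72 × 3.2) = 10796.7 / 230.40 ≈ 46.9 mL/min
CrCl ≈ 47 mL/min.
caripaxil: 10–64 mL/min → 80% of 400 mg = 320 mg.
quzanavir: 45–64 mL/min → 50% of 400 mg = 200 mg.
Total = 320 + 200 = 520 mg.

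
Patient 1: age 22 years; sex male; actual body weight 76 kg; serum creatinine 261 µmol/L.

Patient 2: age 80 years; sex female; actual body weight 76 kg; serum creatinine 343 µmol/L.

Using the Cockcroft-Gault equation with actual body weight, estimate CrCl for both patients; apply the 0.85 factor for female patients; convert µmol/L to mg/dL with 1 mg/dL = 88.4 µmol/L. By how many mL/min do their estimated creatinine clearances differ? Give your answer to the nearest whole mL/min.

Patient 1: SCr = 261 / 88.4 = 2.952 mg/dL
Patient 1: CrCl = (140 − 22) × 76 / (72 × 2.952) = 8968.0 / 212.54 ≈ 42.2 mL/min
Patient 2: SCr = 343 / 88.4 = 3.88 mg/dL
Patient 2: CrCl = (140 − 80) × 76 / (72 × 3.88) × 0.85 = 4560.0 / 279.36 × 0.85 ≈ 13.9 mL/min
|42.2 − 13.9| = 28.3 mL/min

28 mL/min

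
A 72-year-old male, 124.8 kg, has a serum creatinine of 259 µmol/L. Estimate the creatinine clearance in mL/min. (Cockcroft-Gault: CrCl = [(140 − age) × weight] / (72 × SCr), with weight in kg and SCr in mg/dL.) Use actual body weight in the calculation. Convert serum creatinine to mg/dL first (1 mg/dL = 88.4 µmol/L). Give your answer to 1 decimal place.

40.2 mL/min

SCr = 259 / 88.4 = 2.93 mg/dL
CrCl = (140 − 72) × 124.8 / (72 × 2.93) = 8486.4 / 210.96 ≈ 40.2 mL/min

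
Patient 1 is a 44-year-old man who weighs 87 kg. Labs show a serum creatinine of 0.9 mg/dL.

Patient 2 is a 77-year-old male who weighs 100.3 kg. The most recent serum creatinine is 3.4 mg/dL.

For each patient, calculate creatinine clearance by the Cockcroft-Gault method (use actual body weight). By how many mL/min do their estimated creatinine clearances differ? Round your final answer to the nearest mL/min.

103 mL/min

Patient 1: CrCl = (140 − 44) × 87 / (72 × 0.9) = 8352.0 / 64.80 ≈ 128.9 mL/min
Patient 2: CrCl = (140 − 77) × 100.3 / (72 × 3.4) = 6318.9 / 244.80 ≈ 25.8 mL/min
|128.9 − 25.8| = 103.1 mL/min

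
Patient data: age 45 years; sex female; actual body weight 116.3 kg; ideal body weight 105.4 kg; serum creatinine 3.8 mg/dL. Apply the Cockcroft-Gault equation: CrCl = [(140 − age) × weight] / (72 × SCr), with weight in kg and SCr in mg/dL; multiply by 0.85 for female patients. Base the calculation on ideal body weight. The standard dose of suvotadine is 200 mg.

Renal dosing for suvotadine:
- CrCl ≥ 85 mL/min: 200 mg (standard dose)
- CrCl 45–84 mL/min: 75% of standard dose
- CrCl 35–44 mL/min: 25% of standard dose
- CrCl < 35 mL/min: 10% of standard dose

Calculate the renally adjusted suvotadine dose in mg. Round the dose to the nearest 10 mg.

20 mg

CrCl = (140 − 45) × 105.4 / (72 × 3.8) × 0.85 = 10013.0 / 273.60 × 0.85 ≈ 31.1 mL/min
CrCl ≈ 31 mL/min → bracket < 35 mL/min.
10% of 200 mg = 20 mg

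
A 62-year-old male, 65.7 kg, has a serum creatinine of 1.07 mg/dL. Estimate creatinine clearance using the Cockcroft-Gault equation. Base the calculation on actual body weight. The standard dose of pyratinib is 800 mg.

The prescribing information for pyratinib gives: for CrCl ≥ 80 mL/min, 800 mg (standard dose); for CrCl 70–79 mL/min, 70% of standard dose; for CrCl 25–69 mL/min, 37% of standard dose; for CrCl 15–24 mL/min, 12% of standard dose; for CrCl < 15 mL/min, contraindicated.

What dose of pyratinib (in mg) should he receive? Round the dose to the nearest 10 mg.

300 mg

CrCl = (140 − 62) × 65.7 / (72 × 1.07) = 5124.6 / 77.04 ≈ 66.5 mL/min
CrCl ≈ 67 mL/min → bracket 25–69 mL/min.
37% of 800 mg = 296 mg → 300 mg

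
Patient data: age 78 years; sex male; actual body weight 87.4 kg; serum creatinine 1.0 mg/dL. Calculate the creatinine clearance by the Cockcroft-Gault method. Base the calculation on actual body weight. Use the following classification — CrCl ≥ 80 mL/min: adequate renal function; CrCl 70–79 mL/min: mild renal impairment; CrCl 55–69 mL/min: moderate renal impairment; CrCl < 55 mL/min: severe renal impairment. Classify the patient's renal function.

mild renal impairment

CrCl = (140 − 78) × 87.4 / (72 × 1) = 5418.8 / 72.00 ≈ 75.3 mL/min
75 mL/min falls in the 'mild renal impairment' range.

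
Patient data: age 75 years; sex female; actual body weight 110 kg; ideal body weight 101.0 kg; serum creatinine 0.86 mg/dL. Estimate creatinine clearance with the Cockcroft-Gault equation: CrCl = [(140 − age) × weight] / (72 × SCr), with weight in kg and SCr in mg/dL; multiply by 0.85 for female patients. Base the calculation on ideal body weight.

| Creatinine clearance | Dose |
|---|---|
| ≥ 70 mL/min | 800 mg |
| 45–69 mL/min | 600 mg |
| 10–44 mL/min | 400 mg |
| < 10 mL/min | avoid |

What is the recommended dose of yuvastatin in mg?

800 mg

CrCl = (140 − 75) × 101 / (72 × 0.86) × 0.85 = 6565.0 / 61.92 × 0.85 ≈ 90.1 mL/min
CrCl ≈ 90 mL/min → bracket ≥ 70 mL/min.
Dose for this bracket: 800 mg.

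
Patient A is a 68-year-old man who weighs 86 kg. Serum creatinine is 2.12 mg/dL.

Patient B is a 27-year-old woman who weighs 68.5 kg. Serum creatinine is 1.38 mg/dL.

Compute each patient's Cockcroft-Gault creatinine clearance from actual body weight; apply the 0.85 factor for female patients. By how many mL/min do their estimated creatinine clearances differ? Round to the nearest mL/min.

26 mL/min

Patient A: CrCl = (140 − 68) × 86 / (72 × 2.12) = 6192.0 / 152.64 ≈ 40.6 mL/min
Patient B: CrCl = (140 − 27) × 68.5 / (72 × 1.38) × 0.85 = 7740.5 / 99.36 × 0.85 ≈ 66.2 mL/min
|40.6 − 66.2| = 25.6 mL/min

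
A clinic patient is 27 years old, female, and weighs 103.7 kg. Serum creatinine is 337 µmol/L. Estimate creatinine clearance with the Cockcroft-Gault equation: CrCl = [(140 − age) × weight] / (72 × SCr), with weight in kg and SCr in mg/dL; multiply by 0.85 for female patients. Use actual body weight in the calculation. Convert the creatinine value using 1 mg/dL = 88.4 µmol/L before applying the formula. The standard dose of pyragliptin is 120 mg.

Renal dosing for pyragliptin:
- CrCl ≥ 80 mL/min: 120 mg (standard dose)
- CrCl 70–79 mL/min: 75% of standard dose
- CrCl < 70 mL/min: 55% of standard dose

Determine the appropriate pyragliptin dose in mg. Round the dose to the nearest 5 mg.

SCr = 337 / 88.4 = 3.812 mg/dL
CrCl = (140 − 27) × 103.7 / (72 × 3.812) × 0.85 = 11718.1 / 274.46 × 0.85 ≈ 36.3 mL/min
CrCl ≈ 36 mL/min → bracket < 70 mL/min.
55% of 120 mg = 66 mg → 65 mg

65 mg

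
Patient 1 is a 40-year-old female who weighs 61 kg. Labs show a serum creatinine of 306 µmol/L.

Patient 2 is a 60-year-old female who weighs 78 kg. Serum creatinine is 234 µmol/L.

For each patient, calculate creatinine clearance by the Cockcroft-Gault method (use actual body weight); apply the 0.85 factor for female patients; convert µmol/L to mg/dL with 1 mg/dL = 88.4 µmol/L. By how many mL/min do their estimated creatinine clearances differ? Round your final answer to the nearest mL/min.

7 mL/min

Patient 1: SCr = 306 / 88.4 = 3.462 mg/dL
Patient 1: CrCl = (140 − 40) × 61 / (72 × 3.462) × 0.85 = 6100.0 / 249.26 × 0.85 ≈ 20.8 mL/min
Patient 2: SCr = 234 / 88.4 = 2.647 mg/dL
Patient 2: CrCl = (140 − 60) × 78 / (72 × 2.647) × 0.85 = 6240.0 / 190.58 × 0.85 ≈ 27.8 mL/min
|20.8 − 27.8| = 7.0 mL/min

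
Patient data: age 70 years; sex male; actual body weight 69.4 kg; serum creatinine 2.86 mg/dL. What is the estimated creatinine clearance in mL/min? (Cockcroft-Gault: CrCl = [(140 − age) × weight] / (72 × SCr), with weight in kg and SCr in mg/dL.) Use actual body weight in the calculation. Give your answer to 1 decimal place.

CrCl = (140 − 70) × 69.4 / (72 × 2.86) = 4858.0 / 205.92 ≈ 23.6 mL/min

23.6 mL/min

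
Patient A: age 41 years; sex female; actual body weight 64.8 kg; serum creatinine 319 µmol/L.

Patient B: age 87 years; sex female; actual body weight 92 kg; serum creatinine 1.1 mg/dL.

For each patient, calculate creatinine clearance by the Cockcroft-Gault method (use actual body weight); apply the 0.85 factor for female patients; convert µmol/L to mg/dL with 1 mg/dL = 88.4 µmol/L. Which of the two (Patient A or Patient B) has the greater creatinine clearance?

Patient B

Patient A: SCr = 319 / 88.4 = 3.609 mg/dL
Patient A: CrCl = (140 − 41) × 64.8 / (72 × 3.609) × 0.85 = 6415.2 / 259.85 × 0.85 ≈ 21.0 mL/min
Patient B: CrCl = (140 − 87) × 92 / (72 × 1.1) × 0.85 = 4876.0 / 79.20 × 0.85 ≈ 52.3 mL/min
21.0 vs 52.3 mL/min → Patient B is higher.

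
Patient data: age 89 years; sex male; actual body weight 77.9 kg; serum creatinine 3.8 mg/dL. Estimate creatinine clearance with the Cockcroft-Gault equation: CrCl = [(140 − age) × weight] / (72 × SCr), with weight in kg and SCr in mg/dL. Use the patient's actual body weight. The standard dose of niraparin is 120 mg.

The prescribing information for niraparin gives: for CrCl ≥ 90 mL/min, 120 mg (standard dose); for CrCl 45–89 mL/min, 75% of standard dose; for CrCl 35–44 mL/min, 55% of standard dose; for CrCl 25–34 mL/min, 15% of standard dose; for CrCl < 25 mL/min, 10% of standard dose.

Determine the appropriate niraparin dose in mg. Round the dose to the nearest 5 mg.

CrCl = (140 − 89) × 77.9 / (72 × 3.8) = 3972.9 / 273.60 ≈ 14.5 mL/min
CrCl ≈ 15 mL/min → bracket < 25 mL/min.
10% of 120 mg = 12 mg → 10 mg

10 mg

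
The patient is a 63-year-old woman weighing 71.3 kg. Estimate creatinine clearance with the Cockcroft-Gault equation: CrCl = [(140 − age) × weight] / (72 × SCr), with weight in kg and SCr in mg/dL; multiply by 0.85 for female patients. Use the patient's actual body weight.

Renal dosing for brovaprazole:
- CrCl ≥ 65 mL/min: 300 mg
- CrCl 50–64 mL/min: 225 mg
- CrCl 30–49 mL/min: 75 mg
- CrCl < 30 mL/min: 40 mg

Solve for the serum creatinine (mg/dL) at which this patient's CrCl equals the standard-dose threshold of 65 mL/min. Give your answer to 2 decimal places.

Standard dose requires CrCl ≥ 65 mL/min.
Set (140 − 63) × 71.3 × 0.85 / (72 × SCr) = 65
SCr = (140 − 63) × 71.3 × 0.85 / (72 × 65) = 0.997 mg/dL

1.00 mg/dL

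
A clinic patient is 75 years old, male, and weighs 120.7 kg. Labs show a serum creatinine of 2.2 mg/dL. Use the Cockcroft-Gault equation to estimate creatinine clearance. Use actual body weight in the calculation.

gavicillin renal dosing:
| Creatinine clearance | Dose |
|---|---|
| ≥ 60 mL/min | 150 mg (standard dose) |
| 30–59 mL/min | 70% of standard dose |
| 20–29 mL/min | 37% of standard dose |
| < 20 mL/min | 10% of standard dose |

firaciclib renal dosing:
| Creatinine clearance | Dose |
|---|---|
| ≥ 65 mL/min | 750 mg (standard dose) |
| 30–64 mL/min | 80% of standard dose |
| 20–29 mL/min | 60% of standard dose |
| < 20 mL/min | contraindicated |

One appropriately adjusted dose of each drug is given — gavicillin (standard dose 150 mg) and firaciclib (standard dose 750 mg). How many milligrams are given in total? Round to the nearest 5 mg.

CrCl = (140 − 75) × 120.7 / (72 × 2.2) = 7845.5 / 158.40 ≈ 49.5 mL/min
CrCl ≈ 50 mL/min.
gavicillin: 30–59 mL/min → 70% of 150 mg = 105 mg.
firaciclib: 30–64 mL/min → 80% of 750 mg = 600 mg.
Total = 105 + 600 = 705 mg.

705 mg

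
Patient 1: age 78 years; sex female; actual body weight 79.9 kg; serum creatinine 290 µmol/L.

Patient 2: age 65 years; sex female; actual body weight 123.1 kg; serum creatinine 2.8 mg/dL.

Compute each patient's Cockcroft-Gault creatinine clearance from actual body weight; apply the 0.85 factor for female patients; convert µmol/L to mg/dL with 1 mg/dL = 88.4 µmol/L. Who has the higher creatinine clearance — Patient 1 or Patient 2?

Patient 2

Patient 1: SCr = 290 / 88.4 = 3.281 mg/dL
Patient 1: CrCl = (140 − 78) × 79.9 / (72 × 3.281) × 0.85 = 4953.8 / 236.23 × 0.85 ≈ 17.8 mL/min
Patient 2: CrCl = (140 − 65) × 123.1 / (72 × 2.8) × 0.85 = 9232.5 / 201.60 × 0.85 ≈ 38.9 mL/min
17.8 vs 38.9 mL/min → Patient 2 is higher.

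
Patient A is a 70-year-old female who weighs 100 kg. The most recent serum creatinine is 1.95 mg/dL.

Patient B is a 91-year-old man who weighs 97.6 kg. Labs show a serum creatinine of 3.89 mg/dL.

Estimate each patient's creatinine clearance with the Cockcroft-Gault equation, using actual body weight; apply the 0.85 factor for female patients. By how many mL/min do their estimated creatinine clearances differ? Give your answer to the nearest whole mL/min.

Patient A: CrCl = (140 − 70) × 100 / (72 × 1.95) × 0.85 = 7000.0 / 140.40 × 0.85 ≈ 42.4 mL/min
Patient B: CrCl = (140 − 91) × 97.6 / (72 × 3.89) = 4782.4 / 280.08 ≈ 17.1 mL/min
|42.4 − 17.1| = 25.3 mL/min

25 mL/min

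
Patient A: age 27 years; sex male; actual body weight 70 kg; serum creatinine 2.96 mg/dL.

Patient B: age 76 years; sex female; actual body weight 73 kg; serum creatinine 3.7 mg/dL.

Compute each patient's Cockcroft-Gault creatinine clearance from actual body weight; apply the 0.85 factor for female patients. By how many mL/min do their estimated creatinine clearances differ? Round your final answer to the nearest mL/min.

22 mL/min

Patient A: CrCl = (140 − 27) × 70 / (72 × 2.96) = 7910.0 / 213.12 ≈ 37.1 mL/min
Patient B: CrCl = (140 − 76) × 73 / (72 × 3.7) × 0.85 = 4672.0 / 266.40 × 0.85 ≈ 14.9 mL/min
|37.1 − 14.9| = 22.2 mL/min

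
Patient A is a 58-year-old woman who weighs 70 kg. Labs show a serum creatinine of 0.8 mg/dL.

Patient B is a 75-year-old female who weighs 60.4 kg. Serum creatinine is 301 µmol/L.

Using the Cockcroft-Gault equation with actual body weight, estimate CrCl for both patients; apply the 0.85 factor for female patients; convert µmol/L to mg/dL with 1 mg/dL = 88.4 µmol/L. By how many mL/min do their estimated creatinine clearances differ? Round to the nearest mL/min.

71 mL/min

Patient A: CrCl = (140 − 58) × 70 / (72 × 0.8) × 0.85 = 5740.0 / 57.60 × 0.85 ≈ 84.7 mL/min
Patient B: SCr = 301 / 88.4 = 3.405 mg/dL
Patient B: CrCl = (140 − 75) × 60.4 / (72 × 3.405) × 0.85 = 3926.0 / 245.16 × 0.85 ≈ 13.6 mL/min
|84.7 − 13.6| = 71.1 mL/min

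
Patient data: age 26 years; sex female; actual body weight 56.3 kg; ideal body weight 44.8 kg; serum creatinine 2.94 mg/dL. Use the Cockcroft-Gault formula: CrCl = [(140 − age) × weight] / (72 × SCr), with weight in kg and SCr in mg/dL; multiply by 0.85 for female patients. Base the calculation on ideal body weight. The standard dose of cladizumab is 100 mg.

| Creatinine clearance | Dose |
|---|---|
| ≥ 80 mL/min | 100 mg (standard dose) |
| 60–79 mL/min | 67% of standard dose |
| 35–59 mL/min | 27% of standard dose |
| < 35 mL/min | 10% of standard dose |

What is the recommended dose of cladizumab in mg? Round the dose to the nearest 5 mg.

CrCl = (140 − 26) × 44.8 / (72 × 2.94) × 0.85 = 5107.2 / 211.68 × 0.85 ≈ 20.5 mL/min
CrCl ≈ 21 mL/min → bracket < 35 mL/min.
10% of 100 mg = 10 mg

10 mg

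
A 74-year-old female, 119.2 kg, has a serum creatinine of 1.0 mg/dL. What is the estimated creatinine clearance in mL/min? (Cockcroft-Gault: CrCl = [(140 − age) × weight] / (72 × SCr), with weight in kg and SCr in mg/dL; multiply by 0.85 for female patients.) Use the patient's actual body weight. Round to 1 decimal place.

CrCl = (140 − 74) × 119.2 / (72 × 1) × 0.85 = 7867.2 / 72.00 × 0.85 ≈ 92.9 mL/min

92.9 mL/min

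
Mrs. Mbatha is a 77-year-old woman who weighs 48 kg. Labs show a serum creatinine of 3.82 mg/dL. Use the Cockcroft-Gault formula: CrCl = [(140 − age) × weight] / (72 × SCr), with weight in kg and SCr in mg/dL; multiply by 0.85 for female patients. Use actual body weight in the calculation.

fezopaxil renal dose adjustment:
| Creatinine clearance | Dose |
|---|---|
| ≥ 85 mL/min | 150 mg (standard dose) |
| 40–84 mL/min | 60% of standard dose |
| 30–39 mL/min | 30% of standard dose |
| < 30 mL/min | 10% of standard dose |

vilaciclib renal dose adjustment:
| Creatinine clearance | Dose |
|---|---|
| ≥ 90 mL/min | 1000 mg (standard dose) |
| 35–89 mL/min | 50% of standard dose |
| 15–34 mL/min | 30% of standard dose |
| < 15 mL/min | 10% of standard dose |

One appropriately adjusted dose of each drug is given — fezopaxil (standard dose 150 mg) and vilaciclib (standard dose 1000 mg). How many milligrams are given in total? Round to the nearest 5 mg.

115 mg

CrCl = (140 − 77) × 48 / (72 × 3.82) × 0.85 = 3024.0 / 275.04 × 0.85 ≈ 9.3 mL/min
CrCl ≈ 9 mL/min.
fezopaxil: < 30 mL/min → 10% of 150 mg = 15 mg.
vilaciclib: < 15 mL/min → 10% of 1000 mg = 100 mg.
Total = 15 + 100 = 115 mg.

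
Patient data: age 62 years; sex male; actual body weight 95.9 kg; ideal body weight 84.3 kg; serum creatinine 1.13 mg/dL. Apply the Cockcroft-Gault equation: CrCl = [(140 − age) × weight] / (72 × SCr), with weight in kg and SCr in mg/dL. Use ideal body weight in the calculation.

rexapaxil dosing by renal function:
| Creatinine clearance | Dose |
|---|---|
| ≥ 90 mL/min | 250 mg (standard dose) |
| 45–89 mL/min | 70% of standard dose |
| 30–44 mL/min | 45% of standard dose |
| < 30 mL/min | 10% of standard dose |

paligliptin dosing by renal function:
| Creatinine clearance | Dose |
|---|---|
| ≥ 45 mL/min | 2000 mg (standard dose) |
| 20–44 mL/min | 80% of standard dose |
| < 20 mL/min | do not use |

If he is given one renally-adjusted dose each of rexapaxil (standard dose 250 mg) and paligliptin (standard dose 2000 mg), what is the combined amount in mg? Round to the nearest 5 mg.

2175 mg

CrCl = (140 − 62) × 84.3 / (72 × 1.13) = 6575.4 / 81.36 ≈ 80.8 mL/min
CrCl ≈ 81 mL/min.
rexapaxil: 45–89 mL/min → 70% of 250 mg = 175 mg.
paligliptin: ≥ 45 mL/min → 100% of 2000 mg = 2000 mg.
Total = 175 + 2000 = 2175 mg.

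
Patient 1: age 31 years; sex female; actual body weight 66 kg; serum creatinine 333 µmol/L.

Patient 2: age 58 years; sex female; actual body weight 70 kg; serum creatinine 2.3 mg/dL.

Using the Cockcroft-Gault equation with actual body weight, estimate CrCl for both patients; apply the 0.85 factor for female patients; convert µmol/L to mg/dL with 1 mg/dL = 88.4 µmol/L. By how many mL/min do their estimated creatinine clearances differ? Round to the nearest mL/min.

Patient 1: SCr = 333 / 88.4 = 3.767 mg/dL
Patient 1: CrCl = (140 − 31) × 66 / (72 × 3.767) × 0.85 = 7194.0 / 271.22 × 0.85 ≈ 22.5 mL/min
Patient 2: CrCl = (140 − 58) × 70 / (72 × 2.3) × 0.85 = 5740.0 / 165.60 × 0.85 ≈ 29.5 mL/min
|22.5 − 29.5| = 7.0 mL/min

7 mL/min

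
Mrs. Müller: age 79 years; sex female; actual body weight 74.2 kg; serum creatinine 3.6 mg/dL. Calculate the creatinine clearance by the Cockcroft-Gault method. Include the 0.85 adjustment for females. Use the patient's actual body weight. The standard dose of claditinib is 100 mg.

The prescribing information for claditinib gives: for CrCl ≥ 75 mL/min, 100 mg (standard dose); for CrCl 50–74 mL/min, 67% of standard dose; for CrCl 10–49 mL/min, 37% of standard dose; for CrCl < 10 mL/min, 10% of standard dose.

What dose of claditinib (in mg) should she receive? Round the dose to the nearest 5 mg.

35 mg

CrCl = (140 − 79) × 74.2 / (72 × 3.6) × 0.85 = 4526.2 / 259.20 × 0.85 ≈ 14.8 mL/min
CrCl ≈ 15 mL/min → bracket 10–49 mL/min.
37% of 100 mg = 37 mg → 35 mg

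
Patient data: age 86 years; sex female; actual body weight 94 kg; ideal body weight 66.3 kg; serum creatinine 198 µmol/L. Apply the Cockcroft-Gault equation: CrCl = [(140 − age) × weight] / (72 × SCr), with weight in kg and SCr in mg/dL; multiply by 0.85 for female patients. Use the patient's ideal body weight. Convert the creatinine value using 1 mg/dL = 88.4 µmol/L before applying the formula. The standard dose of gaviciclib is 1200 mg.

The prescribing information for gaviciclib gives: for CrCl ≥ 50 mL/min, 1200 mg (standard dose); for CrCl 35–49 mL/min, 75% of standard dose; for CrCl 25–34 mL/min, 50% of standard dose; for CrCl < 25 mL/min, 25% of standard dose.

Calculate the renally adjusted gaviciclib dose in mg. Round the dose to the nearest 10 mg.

300 mg

SCr = 198 / 88.4 = 2.24 mg/dL
CrCl = (140 − 86) × 66.3 / (72 × 2.24) × 0.85 = 3580.2 / 161.28 × 0.85 ≈ 18.9 mL/min
CrCl ≈ 19 mL/min → bracket < 25 mL/min.
25% of 1200 mg = 300 mg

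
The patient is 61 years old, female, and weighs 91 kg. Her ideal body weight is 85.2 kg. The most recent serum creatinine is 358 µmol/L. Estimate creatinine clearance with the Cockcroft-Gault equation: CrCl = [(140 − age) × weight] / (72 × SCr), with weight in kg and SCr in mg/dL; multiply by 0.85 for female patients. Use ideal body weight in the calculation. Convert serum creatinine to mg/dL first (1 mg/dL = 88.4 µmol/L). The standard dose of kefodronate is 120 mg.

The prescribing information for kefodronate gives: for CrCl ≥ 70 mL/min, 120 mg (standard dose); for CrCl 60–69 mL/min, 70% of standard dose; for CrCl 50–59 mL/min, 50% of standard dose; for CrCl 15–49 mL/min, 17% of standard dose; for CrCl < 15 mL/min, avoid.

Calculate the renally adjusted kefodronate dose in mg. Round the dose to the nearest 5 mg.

SCr = 358 / 88.4 = 4.05 mg/dL
CrCl = (140 − 61) × 85.2 / (72 × 4.05) × 0.85 = 6730.8 / 291.60 × 0.85 ≈ 19.6 mL/min
CrCl ≈ 20 mL/min → bracket 15–49 mL/min.
17% of 120 mg = 20.4 mg → 20 mg

20 mg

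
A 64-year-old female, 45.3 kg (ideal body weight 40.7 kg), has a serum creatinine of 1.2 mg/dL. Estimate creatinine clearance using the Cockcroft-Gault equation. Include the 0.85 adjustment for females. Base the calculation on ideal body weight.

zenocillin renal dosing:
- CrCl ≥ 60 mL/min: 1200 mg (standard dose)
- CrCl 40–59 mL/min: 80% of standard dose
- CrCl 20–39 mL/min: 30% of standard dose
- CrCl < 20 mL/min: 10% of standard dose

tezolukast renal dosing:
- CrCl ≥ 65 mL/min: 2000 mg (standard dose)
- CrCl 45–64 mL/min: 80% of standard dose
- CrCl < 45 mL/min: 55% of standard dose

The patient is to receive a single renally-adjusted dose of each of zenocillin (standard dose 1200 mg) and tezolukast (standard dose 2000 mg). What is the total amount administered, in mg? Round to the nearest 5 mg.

1460 mg

CrCl = (140 − 64) × 40.7 / (72 × 1.2) × 0.85 = 3093.2 / 86.40 × 0.85 ≈ 30.4 mL/min
CrCl ≈ 30 mL/min.
zenocillin: 20–39 mL/min → 30% of 1200 mg = 360 mg.
tezolukast: < 45 mL/min → 55% of 2000 mg = 1100 mg.
Total = 360 + 1100 = 1460 mg.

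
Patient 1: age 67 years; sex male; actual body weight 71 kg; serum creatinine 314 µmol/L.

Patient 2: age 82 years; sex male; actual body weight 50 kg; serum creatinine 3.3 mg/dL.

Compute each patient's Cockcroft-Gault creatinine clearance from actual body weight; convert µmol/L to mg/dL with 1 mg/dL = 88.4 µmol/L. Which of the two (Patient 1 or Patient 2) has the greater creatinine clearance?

Patient 1: SCr = 314 / 88.4 = 3.552 mg/dL
Patient 1: CrCl = (140 − 67) × 71 / (72 × 3.552) = 5183.0 / 255.74 ≈ 20.3 mL/min
Patient 2: CrCl = (140 − 82) × 50 / (72 × 3.3) = 2900.0 / 237.60 ≈ 12.2 mL/min
20.3 vs 12.2 mL/min → Patient 1 is higher.

Patient 1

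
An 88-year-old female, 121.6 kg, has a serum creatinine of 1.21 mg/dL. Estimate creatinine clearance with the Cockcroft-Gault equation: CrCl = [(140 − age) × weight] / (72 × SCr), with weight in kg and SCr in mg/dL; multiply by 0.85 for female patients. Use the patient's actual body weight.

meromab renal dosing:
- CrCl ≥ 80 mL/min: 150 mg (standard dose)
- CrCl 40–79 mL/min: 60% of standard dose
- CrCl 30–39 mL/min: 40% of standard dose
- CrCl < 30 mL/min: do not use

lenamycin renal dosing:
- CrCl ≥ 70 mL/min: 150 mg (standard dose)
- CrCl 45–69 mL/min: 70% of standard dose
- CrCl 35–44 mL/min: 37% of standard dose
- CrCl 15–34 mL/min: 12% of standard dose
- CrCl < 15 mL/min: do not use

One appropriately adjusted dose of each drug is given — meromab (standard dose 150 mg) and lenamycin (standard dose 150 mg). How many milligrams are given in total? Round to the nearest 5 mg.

CrCl = (140 − 88) × 121.6 / (72 × 1.21) × 0.85 = 6323.2 / 87.12 × 0.85 ≈ 61.7 mL/min
CrCl ≈ 62 mL/min.
meromab: 40–79 mL/min → 60% of 150 mg = 90 mg.
lenamycin: 45–69 mL/min → 70% of 150 mg = 105 mg.
Total = 90 + 105 = 195 mg.

195 mg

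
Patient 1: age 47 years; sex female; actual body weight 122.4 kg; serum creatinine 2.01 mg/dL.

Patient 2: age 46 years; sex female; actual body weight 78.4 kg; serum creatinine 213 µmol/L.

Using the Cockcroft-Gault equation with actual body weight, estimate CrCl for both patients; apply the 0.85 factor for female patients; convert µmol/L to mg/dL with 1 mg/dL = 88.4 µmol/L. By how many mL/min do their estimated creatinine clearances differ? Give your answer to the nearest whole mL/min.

Patient 1: CrCl = (140 − 47) × 122.4 / (72 × 2.01) × 0.85 = 11383.2 / 144.72 × 0.85 ≈ 66.9 mL/min
Patient 2: SCr = 213 / 88.4 = 2.41 mg/dL
Patient 2: CrCl = (140 − 46) × 78.4 / (72 × 2.41) × 0.85 = 7369.6 / 173.52 × 0.85 ≈ 36.1 mL/min
|66.9 − 36.1| = 30.8 mL/min

31 mL/min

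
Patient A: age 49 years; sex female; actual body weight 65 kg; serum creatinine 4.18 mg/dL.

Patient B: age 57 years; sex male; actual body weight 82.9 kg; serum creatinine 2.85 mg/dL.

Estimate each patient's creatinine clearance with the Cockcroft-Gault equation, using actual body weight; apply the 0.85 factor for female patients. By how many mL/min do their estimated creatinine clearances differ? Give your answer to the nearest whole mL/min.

17 mL/min

Patient A: CrCl = (140 − 49) × 65 / (72 × 4.18) × 0.85 = 5915.0 / 300.96 × 0.85 ≈ 16.7 mL/min
Patient B: CrCl = (140 − 57) × 82.9 / (72 × 2.85) = 6880.7 / 205.20 ≈ 33.5 mL/min
|16.7 − 33.5| = 16.8 mL/min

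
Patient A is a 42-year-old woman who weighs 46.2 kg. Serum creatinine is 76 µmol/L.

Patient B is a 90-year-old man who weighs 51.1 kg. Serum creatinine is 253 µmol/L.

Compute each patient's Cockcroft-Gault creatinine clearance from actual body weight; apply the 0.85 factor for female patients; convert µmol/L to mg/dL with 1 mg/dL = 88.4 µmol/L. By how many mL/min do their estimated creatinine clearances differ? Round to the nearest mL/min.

50 mL/min

Patient A: SCr = 76 / 88.4 = 0.86 mg/dL
Patient A: CrCl = (140 − 42) × 46.2 / (72 × 0.86) × 0.85 = 4527.6 / 61.92 × 0.85 ≈ 62.2 mL/min
Patient B: SCr = 253 / 88.4 = 2.862 mg/dL
Patient B: CrCl = (140 − 90) × 51.1 / (72 × 2.862) = 2555.0 / 206.06 ≈ 12.4 mL/min
|62.2 − 12.4| = 49.8 mL/min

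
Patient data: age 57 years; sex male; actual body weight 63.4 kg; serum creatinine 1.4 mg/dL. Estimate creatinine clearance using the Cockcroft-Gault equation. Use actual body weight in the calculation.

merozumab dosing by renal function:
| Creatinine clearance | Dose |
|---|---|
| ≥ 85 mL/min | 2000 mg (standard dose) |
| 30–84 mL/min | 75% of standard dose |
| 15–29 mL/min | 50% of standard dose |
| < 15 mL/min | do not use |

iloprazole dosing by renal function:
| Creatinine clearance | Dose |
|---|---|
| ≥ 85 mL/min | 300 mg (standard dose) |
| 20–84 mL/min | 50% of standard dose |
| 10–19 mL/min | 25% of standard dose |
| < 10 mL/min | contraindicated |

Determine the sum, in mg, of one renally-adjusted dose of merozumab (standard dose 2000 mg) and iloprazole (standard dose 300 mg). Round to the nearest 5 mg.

1650 mg

CrCl = (140 − 57) × 63.4 / (72 × 1.4) = 5262.2 / 100.80 ≈ 52.2 mL/min
CrCl ≈ 52 mL/min.
merozumab: 30–84 mL/min → 75% of 2000 mg = 1500 mg.
iloprazole: 20–84 mL/min → 50% of 300 mg = 150 mg.
Total = 1500 + 150 = 1650 mg.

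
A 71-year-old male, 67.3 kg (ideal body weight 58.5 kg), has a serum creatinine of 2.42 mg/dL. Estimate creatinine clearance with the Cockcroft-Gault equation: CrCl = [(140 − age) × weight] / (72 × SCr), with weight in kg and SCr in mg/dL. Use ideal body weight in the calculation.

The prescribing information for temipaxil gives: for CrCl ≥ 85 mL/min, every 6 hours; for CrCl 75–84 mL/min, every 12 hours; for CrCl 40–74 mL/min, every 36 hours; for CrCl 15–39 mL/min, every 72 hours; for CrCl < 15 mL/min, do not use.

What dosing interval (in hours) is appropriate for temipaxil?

every 72 hours

CrCl = (140 − 71) × 58.5 / (72 × 2.42) = 4036.5 / 174.24 ≈ 23.2 mL/min
CrCl ≈ 23 mL/min → bracket 15–39 mL/min → every 72 hours.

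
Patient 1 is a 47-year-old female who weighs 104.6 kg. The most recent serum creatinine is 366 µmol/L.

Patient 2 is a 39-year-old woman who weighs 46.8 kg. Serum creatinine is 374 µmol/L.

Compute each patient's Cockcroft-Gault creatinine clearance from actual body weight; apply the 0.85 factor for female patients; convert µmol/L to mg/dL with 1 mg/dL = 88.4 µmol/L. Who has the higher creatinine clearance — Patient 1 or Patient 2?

Patient 1: SCr = 366 / 88.4 = 4.14 mg/dL
Patient 1: CrCl = (140 − 47) × 104.6 / (72 × 4.14) × 0.85 = 9727.8 / 298.08 × 0.85 ≈ 27.7 mL/min
Patient 2: SCr = 374 / 88.4 = 4.231 mg/dL
Patient 2: CrCl = (140 − 39) × 46.8 / (72 × 4.231) × 0.85 = 4726.8 / 304.63 × 0.85 ≈ 13.2 mL/min
27.7 vs 13.2 mL/min → Patient 1 is higher.

Patient 1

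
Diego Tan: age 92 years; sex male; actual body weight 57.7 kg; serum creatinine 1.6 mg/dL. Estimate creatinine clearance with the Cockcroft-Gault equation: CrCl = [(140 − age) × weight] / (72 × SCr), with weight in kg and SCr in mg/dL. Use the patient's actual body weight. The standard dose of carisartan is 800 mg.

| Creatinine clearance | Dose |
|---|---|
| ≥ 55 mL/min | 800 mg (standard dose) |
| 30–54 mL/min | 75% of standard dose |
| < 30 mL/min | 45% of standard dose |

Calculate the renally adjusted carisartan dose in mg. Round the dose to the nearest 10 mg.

CrCl = (140 − 92) × 57.7 / (72 × 1.6) = 2769.6 / 115.20 ≈ 24.0 mL/min
CrCl ≈ 24 mL/min → bracket < 30 mL/min.
45% of 800 mg = 360 mg

360 mg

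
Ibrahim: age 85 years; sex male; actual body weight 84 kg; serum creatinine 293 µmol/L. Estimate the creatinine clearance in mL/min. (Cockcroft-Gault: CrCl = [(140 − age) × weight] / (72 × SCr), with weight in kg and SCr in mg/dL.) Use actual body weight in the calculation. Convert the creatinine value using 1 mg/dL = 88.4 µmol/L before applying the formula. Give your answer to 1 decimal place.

SCr = 293 / 88.4 = 3.314 mg/dL
CrCl = (140 − 85) × 84 / (72 × 3.314) = 4620.0 / 238.61 ≈ 19.4 mL/min

19.4 mL/min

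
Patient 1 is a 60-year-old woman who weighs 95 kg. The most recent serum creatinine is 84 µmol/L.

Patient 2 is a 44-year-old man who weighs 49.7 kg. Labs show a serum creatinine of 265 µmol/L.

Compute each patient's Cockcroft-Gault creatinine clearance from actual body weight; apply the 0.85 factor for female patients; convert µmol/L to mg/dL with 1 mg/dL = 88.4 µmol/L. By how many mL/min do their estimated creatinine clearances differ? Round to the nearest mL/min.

Patient 1: SCr = 84 / 88.4 = 0.95 mg/dL
Patient 1: CrCl = (140 − 60) × 95 / (72 × 0.95) × 0.85 = 7600.0 / 68.40 × 0.85 ≈ 94.4 mL/min
Patient 2: SCr = 265 / 88.4 = 2.998 mg/dL
Patient 2: CrCl = (140 − 44) × 49.7 / (72 × 2.998) = 4771.2 / 215.86 ≈ 22.1 mL/min
|94.4 − 22.1| = 72.3 mL/min

72 mL/min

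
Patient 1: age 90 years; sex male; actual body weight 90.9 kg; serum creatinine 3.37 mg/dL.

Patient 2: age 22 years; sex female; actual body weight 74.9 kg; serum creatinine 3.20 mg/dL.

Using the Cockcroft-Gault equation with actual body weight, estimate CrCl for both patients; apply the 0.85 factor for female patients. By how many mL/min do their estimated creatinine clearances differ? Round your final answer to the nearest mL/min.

14 mL/min

Patient 1: CrCl = (140 − 90) × 90.9 / (72 × 3.37) = 4545.0 / 242.64 ≈ 18.7 mL/min
Patient 2: CrCl = (140 − 22) × 74.9 / (72 × 3.2) × 0.85 = 8838.2 / 230.40 × 0.85 ≈ 32.6 mL/min
|18.7 − 32.6| = 13.9 mL/min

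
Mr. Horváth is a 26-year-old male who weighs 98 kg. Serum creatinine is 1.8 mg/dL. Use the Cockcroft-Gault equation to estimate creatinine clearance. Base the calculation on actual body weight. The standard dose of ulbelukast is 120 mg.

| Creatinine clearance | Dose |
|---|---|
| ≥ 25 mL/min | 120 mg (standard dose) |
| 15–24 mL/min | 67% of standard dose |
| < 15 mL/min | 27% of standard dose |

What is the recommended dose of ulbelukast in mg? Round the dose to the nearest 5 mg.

CrCl = (140 − 26) × 98 / (72 × 1.8) = 11172.0 / 129.60 ≈ 86.2 mL/min
CrCl ≈ 86 mL/min → bracket ≥ 25 mL/min.
100% of 120 mg = 120 mg

120 mg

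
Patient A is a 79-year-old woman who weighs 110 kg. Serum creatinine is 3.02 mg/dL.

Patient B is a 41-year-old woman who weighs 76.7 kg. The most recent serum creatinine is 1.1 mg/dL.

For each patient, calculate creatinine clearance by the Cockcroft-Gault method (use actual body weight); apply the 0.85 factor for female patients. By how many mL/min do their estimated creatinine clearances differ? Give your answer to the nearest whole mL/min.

Patient A: CrCl = (140 − 79) × 110 / (72 × 3.02) × 0.85 = 6710.0 / 217.44 × 0.85 ≈ 26.2 mL/min
Patient B: CrCl = (140 − 41) × 76.7 / (72 × 1.1) × 0.85 = 7593.3 / 79.20 × 0.85 ≈ 81.5 mL/min
|26.2 − 81.5| = 55.3 mL/min

55 mL/min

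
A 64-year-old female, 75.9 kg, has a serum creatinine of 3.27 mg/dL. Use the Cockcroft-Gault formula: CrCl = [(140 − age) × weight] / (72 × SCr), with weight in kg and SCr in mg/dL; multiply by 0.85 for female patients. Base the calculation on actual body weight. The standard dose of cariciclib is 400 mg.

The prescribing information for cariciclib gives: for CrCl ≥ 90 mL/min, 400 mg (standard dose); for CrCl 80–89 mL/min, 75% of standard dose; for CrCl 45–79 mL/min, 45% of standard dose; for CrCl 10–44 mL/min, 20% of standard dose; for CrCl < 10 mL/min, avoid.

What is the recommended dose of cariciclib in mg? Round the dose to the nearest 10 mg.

CrCl = (140 − 64) × 75.9 / (72 × 3.27) × 0.85 = 5768.4 / 235.44 × 0.85 ≈ 20.8 mL/min
CrCl ≈ 21 mL/min → bracket 10–44 mL/min.
20% of 400 mg = 80 mg

80 mg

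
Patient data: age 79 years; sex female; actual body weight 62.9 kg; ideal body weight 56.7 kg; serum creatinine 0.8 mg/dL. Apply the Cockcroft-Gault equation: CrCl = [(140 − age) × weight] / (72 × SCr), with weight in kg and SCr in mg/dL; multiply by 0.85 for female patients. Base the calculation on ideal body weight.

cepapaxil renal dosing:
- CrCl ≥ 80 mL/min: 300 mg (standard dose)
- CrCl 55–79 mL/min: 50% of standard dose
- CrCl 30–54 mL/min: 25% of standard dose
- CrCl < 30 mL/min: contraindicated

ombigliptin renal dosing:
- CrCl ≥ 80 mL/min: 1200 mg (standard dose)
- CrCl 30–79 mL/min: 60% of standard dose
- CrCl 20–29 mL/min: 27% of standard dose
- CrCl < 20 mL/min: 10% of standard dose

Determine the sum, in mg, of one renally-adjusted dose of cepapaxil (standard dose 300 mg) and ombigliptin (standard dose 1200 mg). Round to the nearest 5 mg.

795 mg

CrCl = (140 − 79) × 56.7 / (72 × 0.8) × 0.85 = 3458.7 / 57.60 × 0.85 ≈ 51.0 mL/min
CrCl ≈ 51 mL/min.
cepapaxil: 30–54 mL/min → 25% of 300 mg = 75 mg.
ombigliptin: 30–79 mL/min → 60% of 1200 mg = 720 mg.
Total = 75 + 720 = 795 mg.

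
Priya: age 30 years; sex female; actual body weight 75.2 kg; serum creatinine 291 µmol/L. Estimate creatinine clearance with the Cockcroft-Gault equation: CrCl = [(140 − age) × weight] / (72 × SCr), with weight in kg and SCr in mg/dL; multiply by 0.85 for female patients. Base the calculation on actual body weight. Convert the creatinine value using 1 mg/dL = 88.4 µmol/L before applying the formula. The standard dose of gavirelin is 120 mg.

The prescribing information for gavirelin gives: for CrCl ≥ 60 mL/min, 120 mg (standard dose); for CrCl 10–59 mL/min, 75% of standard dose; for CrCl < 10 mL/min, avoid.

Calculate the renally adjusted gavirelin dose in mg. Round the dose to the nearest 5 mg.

SCr = 291 / 88.4 = 3.292 mg/dL
CrCl = (140 − 30) × 75.2 / (72 × 3.292) × 0.85 = 8272.0 / 237.02 × 0.85 ≈ 29.7 mL/min
CrCl ≈ 30 mL/min → bracket 10–59 mL/min.
75% of 120 mg = 90 mg

90 mg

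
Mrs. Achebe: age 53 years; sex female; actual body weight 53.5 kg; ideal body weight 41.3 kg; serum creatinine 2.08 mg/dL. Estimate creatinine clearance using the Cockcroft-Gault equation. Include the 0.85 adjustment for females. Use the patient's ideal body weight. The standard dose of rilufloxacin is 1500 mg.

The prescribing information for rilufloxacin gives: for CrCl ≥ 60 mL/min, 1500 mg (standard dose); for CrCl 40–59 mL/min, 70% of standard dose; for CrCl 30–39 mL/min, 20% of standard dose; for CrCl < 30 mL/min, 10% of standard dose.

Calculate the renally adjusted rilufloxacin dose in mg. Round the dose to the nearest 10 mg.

CrCl = (140 − 53) × 41.3 / (72 × 2.08) × 0.85 = 3593.1 / 149.76 × 0.85 ≈ 20.4 mL/min
CrCl ≈ 20 mL/min → bracket < 30 mL/min.
10% of 1500 mg = 150 mg

150 mg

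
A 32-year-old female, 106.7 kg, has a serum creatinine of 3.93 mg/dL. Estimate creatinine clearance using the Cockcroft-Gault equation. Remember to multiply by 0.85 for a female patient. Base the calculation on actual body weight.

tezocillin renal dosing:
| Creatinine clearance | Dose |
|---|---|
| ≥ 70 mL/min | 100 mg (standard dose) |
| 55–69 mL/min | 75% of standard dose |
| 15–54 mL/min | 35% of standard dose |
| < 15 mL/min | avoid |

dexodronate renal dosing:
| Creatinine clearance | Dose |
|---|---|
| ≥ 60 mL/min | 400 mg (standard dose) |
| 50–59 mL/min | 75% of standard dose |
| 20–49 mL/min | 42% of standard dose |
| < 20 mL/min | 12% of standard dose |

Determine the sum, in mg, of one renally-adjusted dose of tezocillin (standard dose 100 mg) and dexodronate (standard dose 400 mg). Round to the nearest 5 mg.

205 mg

CrCl = (140 − 32) × 106.7 / (72 × 3.93) × 0.85 = 11523.6 / 282.96 × 0.85 ≈ 34.6 mL/min
CrCl ≈ 35 mL/min.
tezocillin: 15–54 mL/min → 35% of 100 mg = 35 mg.
dexodronate: 20–49 mL/min → 42% of 400 mg = 168 mg.
Total = 35 + 168 = 203 mg.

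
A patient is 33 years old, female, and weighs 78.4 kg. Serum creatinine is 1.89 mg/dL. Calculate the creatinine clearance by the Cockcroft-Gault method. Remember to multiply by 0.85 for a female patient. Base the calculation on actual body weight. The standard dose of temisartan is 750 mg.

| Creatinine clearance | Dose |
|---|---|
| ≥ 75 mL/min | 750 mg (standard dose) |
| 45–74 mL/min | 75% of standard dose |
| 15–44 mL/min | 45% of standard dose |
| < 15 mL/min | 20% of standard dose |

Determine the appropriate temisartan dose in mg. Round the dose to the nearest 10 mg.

560 mg

CrCl = (140 − 33) × 78.4 / (72 × 1.89) × 0.85 = 8388.8 / 136.08 × 0.85 ≈ 52.4 mL/min
CrCl ≈ 52 mL/min → bracket 45–74 mL/min.
75% of 750 mg = 562.5 mg → 560 mg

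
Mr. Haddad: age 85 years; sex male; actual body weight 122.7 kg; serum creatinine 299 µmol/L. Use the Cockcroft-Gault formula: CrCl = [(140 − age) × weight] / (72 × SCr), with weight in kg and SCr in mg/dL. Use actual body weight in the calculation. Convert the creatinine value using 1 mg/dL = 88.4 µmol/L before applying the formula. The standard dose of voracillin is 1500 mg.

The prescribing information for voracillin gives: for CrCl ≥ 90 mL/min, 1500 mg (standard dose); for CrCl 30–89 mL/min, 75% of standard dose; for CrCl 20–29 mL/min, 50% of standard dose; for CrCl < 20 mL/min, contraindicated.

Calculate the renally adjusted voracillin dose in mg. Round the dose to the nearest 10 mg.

SCr = 299 / 88.4 = 3.382 mg/dL
CrCl = (140 − 85) × 122.7 / (72 × 3.382) = 6748.5 / 243.50 ≈ 27.7 mL/min
CrCl ≈ 28 mL/min → bracket 20–29 mL/min.
50% of 1500 mg = 750 mg

750 mg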